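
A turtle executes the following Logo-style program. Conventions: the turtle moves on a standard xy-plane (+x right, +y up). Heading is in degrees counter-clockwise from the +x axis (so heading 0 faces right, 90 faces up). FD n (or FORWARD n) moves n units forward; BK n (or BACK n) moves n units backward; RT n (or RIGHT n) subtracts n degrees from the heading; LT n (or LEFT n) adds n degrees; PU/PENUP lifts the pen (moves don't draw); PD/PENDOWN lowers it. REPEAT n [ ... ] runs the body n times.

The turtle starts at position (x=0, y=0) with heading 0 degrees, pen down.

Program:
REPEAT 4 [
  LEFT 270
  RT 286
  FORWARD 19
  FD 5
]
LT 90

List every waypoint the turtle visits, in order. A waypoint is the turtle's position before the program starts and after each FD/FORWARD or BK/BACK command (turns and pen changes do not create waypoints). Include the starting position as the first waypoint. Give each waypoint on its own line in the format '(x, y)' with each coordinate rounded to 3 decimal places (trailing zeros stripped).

Answer: (0, 0)
(18.264, -5.237)
(23.07, -6.615)
(39.183, -16.684)
(43.423, -19.333)
(56.137, -33.453)
(59.483, -37.169)
(67.812, -54.246)
(70.003, -58.74)

Derivation:
Executing turtle program step by step:
Start: pos=(0,0), heading=0, pen down
REPEAT 4 [
  -- iteration 1/4 --
  LT 270: heading 0 -> 270
  RT 286: heading 270 -> 344
  FD 19: (0,0) -> (18.264,-5.237) [heading=344, draw]
  FD 5: (18.264,-5.237) -> (23.07,-6.615) [heading=344, draw]
  -- iteration 2/4 --
  LT 270: heading 344 -> 254
  RT 286: heading 254 -> 328
  FD 19: (23.07,-6.615) -> (39.183,-16.684) [heading=328, draw]
  FD 5: (39.183,-16.684) -> (43.423,-19.333) [heading=328, draw]
  -- iteration 3/4 --
  LT 270: heading 328 -> 238
  RT 286: heading 238 -> 312
  FD 19: (43.423,-19.333) -> (56.137,-33.453) [heading=312, draw]
  FD 5: (56.137,-33.453) -> (59.483,-37.169) [heading=312, draw]
  -- iteration 4/4 --
  LT 270: heading 312 -> 222
  RT 286: heading 222 -> 296
  FD 19: (59.483,-37.169) -> (67.812,-54.246) [heading=296, draw]
  FD 5: (67.812,-54.246) -> (70.003,-58.74) [heading=296, draw]
]
LT 90: heading 296 -> 26
Final: pos=(70.003,-58.74), heading=26, 8 segment(s) drawn
Waypoints (9 total):
(0, 0)
(18.264, -5.237)
(23.07, -6.615)
(39.183, -16.684)
(43.423, -19.333)
(56.137, -33.453)
(59.483, -37.169)
(67.812, -54.246)
(70.003, -58.74)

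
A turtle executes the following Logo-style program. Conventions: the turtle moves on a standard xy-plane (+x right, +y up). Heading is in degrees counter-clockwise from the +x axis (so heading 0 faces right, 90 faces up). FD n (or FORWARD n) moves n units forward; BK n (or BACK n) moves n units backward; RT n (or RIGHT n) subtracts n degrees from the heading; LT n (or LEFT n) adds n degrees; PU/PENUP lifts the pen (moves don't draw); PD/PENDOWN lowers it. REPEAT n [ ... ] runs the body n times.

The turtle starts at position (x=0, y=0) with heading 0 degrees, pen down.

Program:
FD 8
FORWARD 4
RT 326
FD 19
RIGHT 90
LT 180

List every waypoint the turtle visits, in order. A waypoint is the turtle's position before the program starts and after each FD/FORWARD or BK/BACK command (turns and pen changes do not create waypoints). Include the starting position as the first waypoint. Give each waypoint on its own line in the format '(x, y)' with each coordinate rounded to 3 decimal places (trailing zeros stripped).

Answer: (0, 0)
(8, 0)
(12, 0)
(27.752, 10.625)

Derivation:
Executing turtle program step by step:
Start: pos=(0,0), heading=0, pen down
FD 8: (0,0) -> (8,0) [heading=0, draw]
FD 4: (8,0) -> (12,0) [heading=0, draw]
RT 326: heading 0 -> 34
FD 19: (12,0) -> (27.752,10.625) [heading=34, draw]
RT 90: heading 34 -> 304
LT 180: heading 304 -> 124
Final: pos=(27.752,10.625), heading=124, 3 segment(s) drawn
Waypoints (4 total):
(0, 0)
(8, 0)
(12, 0)
(27.752, 10.625)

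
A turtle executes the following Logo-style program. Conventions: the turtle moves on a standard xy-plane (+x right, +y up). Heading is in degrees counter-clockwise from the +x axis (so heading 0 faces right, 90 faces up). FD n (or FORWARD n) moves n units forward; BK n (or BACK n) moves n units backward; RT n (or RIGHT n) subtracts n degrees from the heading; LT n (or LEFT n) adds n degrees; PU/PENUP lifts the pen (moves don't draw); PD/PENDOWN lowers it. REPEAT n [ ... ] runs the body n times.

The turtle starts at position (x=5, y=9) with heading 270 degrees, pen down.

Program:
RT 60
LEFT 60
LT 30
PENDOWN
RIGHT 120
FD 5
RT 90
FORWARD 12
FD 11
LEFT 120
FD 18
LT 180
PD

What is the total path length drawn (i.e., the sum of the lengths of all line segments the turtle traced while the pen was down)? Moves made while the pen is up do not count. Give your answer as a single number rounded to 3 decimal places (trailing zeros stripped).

Executing turtle program step by step:
Start: pos=(5,9), heading=270, pen down
RT 60: heading 270 -> 210
LT 60: heading 210 -> 270
LT 30: heading 270 -> 300
PD: pen down
RT 120: heading 300 -> 180
FD 5: (5,9) -> (0,9) [heading=180, draw]
RT 90: heading 180 -> 90
FD 12: (0,9) -> (0,21) [heading=90, draw]
FD 11: (0,21) -> (0,32) [heading=90, draw]
LT 120: heading 90 -> 210
FD 18: (0,32) -> (-15.588,23) [heading=210, draw]
LT 180: heading 210 -> 30
PD: pen down
Final: pos=(-15.588,23), heading=30, 4 segment(s) drawn

Segment lengths:
  seg 1: (5,9) -> (0,9), length = 5
  seg 2: (0,9) -> (0,21), length = 12
  seg 3: (0,21) -> (0,32), length = 11
  seg 4: (0,32) -> (-15.588,23), length = 18
Total = 46

Answer: 46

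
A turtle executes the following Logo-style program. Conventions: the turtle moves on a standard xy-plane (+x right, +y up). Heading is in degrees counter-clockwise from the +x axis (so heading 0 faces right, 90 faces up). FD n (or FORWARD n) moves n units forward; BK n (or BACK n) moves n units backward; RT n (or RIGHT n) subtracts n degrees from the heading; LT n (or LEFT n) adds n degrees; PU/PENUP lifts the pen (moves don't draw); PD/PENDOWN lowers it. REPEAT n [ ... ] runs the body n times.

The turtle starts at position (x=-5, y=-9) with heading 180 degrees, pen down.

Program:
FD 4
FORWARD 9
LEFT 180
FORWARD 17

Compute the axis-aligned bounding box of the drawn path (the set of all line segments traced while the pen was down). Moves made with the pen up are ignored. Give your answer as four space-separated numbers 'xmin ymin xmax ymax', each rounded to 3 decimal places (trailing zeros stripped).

Answer: -18 -9 -1 -9

Derivation:
Executing turtle program step by step:
Start: pos=(-5,-9), heading=180, pen down
FD 4: (-5,-9) -> (-9,-9) [heading=180, draw]
FD 9: (-9,-9) -> (-18,-9) [heading=180, draw]
LT 180: heading 180 -> 0
FD 17: (-18,-9) -> (-1,-9) [heading=0, draw]
Final: pos=(-1,-9), heading=0, 3 segment(s) drawn

Segment endpoints: x in {-18, -9, -5, -1}, y in {-9, -9, -9}
xmin=-18, ymin=-9, xmax=-1, ymax=-9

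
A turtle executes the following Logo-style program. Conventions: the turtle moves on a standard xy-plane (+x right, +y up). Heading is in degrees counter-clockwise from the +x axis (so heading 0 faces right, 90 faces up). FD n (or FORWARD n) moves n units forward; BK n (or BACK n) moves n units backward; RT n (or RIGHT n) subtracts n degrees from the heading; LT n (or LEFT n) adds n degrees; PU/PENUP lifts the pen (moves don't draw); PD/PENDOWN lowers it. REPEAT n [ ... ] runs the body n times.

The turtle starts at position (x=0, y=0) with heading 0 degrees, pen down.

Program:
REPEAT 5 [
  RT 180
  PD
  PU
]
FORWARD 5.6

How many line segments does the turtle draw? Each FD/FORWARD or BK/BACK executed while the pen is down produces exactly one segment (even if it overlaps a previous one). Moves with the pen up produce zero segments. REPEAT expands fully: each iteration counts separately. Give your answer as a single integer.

Answer: 0

Derivation:
Executing turtle program step by step:
Start: pos=(0,0), heading=0, pen down
REPEAT 5 [
  -- iteration 1/5 --
  RT 180: heading 0 -> 180
  PD: pen down
  PU: pen up
  -- iteration 2/5 --
  RT 180: heading 180 -> 0
  PD: pen down
  PU: pen up
  -- iteration 3/5 --
  RT 180: heading 0 -> 180
  PD: pen down
  PU: pen up
  -- iteration 4/5 --
  RT 180: heading 180 -> 0
  PD: pen down
  PU: pen up
  -- iteration 5/5 --
  RT 180: heading 0 -> 180
  PD: pen down
  PU: pen up
]
FD 5.6: (0,0) -> (-5.6,0) [heading=180, move]
Final: pos=(-5.6,0), heading=180, 0 segment(s) drawn
Segments drawn: 0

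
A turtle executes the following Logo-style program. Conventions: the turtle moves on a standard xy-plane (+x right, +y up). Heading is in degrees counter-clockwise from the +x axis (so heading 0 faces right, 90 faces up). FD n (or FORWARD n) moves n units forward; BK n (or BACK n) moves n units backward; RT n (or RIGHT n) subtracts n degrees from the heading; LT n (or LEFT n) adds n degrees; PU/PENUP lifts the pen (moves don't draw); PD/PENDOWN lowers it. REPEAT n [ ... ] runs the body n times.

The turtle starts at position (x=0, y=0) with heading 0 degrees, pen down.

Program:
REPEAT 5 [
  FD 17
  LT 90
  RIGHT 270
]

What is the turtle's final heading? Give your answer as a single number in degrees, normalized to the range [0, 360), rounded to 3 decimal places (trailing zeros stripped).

Answer: 180

Derivation:
Executing turtle program step by step:
Start: pos=(0,0), heading=0, pen down
REPEAT 5 [
  -- iteration 1/5 --
  FD 17: (0,0) -> (17,0) [heading=0, draw]
  LT 90: heading 0 -> 90
  RT 270: heading 90 -> 180
  -- iteration 2/5 --
  FD 17: (17,0) -> (0,0) [heading=180, draw]
  LT 90: heading 180 -> 270
  RT 270: heading 270 -> 0
  -- iteration 3/5 --
  FD 17: (0,0) -> (17,0) [heading=0, draw]
  LT 90: heading 0 -> 90
  RT 270: heading 90 -> 180
  -- iteration 4/5 --
  FD 17: (17,0) -> (0,0) [heading=180, draw]
  LT 90: heading 180 -> 270
  RT 270: heading 270 -> 0
  -- iteration 5/5 --
  FD 17: (0,0) -> (17,0) [heading=0, draw]
  LT 90: heading 0 -> 90
  RT 270: heading 90 -> 180
]
Final: pos=(17,0), heading=180, 5 segment(s) drawn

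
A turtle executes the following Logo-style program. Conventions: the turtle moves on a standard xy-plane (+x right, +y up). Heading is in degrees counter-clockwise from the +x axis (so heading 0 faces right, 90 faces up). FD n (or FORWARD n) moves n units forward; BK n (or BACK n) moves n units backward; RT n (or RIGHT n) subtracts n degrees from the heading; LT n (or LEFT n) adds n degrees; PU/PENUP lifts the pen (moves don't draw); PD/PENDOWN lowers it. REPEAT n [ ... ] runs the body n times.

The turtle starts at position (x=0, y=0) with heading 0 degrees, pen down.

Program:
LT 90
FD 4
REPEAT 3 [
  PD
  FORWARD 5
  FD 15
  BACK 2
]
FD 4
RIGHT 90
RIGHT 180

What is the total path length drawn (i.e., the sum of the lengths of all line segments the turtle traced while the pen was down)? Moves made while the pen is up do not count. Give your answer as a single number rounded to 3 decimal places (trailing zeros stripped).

Answer: 74

Derivation:
Executing turtle program step by step:
Start: pos=(0,0), heading=0, pen down
LT 90: heading 0 -> 90
FD 4: (0,0) -> (0,4) [heading=90, draw]
REPEAT 3 [
  -- iteration 1/3 --
  PD: pen down
  FD 5: (0,4) -> (0,9) [heading=90, draw]
  FD 15: (0,9) -> (0,24) [heading=90, draw]
  BK 2: (0,24) -> (0,22) [heading=90, draw]
  -- iteration 2/3 --
  PD: pen down
  FD 5: (0,22) -> (0,27) [heading=90, draw]
  FD 15: (0,27) -> (0,42) [heading=90, draw]
  BK 2: (0,42) -> (0,40) [heading=90, draw]
  -- iteration 3/3 --
  PD: pen down
  FD 5: (0,40) -> (0,45) [heading=90, draw]
  FD 15: (0,45) -> (0,60) [heading=90, draw]
  BK 2: (0,60) -> (0,58) [heading=90, draw]
]
FD 4: (0,58) -> (0,62) [heading=90, draw]
RT 90: heading 90 -> 0
RT 180: heading 0 -> 180
Final: pos=(0,62), heading=180, 11 segment(s) drawn

Segment lengths:
  seg 1: (0,0) -> (0,4), length = 4
  seg 2: (0,4) -> (0,9), length = 5
  seg 3: (0,9) -> (0,24), length = 15
  seg 4: (0,24) -> (0,22), length = 2
  seg 5: (0,22) -> (0,27), length = 5
  seg 6: (0,27) -> (0,42), length = 15
  seg 7: (0,42) -> (0,40), length = 2
  seg 8: (0,40) -> (0,45), length = 5
  seg 9: (0,45) -> (0,60), length = 15
  seg 10: (0,60) -> (0,58), length = 2
  seg 11: (0,58) -> (0,62), length = 4
Total = 74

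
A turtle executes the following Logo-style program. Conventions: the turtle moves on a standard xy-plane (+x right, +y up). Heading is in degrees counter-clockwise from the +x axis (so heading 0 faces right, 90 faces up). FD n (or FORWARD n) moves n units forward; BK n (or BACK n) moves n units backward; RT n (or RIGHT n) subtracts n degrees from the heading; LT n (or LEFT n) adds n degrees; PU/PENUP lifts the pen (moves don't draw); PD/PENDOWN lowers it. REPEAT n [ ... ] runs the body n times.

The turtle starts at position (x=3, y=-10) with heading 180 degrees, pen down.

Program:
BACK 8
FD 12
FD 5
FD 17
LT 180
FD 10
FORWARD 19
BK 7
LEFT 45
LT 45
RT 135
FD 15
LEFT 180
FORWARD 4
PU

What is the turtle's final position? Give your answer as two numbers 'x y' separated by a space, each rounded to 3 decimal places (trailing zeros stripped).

Answer: 6.778 -17.778

Derivation:
Executing turtle program step by step:
Start: pos=(3,-10), heading=180, pen down
BK 8: (3,-10) -> (11,-10) [heading=180, draw]
FD 12: (11,-10) -> (-1,-10) [heading=180, draw]
FD 5: (-1,-10) -> (-6,-10) [heading=180, draw]
FD 17: (-6,-10) -> (-23,-10) [heading=180, draw]
LT 180: heading 180 -> 0
FD 10: (-23,-10) -> (-13,-10) [heading=0, draw]
FD 19: (-13,-10) -> (6,-10) [heading=0, draw]
BK 7: (6,-10) -> (-1,-10) [heading=0, draw]
LT 45: heading 0 -> 45
LT 45: heading 45 -> 90
RT 135: heading 90 -> 315
FD 15: (-1,-10) -> (9.607,-20.607) [heading=315, draw]
LT 180: heading 315 -> 135
FD 4: (9.607,-20.607) -> (6.778,-17.778) [heading=135, draw]
PU: pen up
Final: pos=(6.778,-17.778), heading=135, 9 segment(s) drawn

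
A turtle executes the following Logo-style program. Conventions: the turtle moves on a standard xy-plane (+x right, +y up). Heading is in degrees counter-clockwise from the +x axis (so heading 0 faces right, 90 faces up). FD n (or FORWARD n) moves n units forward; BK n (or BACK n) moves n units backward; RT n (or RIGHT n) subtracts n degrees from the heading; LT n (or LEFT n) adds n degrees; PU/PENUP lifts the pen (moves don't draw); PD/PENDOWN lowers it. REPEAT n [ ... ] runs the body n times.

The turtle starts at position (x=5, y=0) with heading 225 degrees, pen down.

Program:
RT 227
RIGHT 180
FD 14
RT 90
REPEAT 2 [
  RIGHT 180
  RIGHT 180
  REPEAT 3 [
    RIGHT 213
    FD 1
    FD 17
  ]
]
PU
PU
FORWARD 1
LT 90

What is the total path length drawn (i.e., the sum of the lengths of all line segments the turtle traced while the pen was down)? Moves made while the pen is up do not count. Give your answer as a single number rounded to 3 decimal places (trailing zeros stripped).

Answer: 122

Derivation:
Executing turtle program step by step:
Start: pos=(5,0), heading=225, pen down
RT 227: heading 225 -> 358
RT 180: heading 358 -> 178
FD 14: (5,0) -> (-8.991,0.489) [heading=178, draw]
RT 90: heading 178 -> 88
REPEAT 2 [
  -- iteration 1/2 --
  RT 180: heading 88 -> 268
  RT 180: heading 268 -> 88
  REPEAT 3 [
    -- iteration 1/3 --
    RT 213: heading 88 -> 235
    FD 1: (-8.991,0.489) -> (-9.565,-0.331) [heading=235, draw]
    FD 17: (-9.565,-0.331) -> (-19.316,-14.256) [heading=235, draw]
    -- iteration 2/3 --
    RT 213: heading 235 -> 22
    FD 1: (-19.316,-14.256) -> (-18.389,-13.882) [heading=22, draw]
    FD 17: (-18.389,-13.882) -> (-2.627,-7.513) [heading=22, draw]
    -- iteration 3/3 --
    RT 213: heading 22 -> 169
    FD 1: (-2.627,-7.513) -> (-3.608,-7.322) [heading=169, draw]
    FD 17: (-3.608,-7.322) -> (-20.296,-4.079) [heading=169, draw]
  ]
  -- iteration 2/2 --
  RT 180: heading 169 -> 349
  RT 180: heading 349 -> 169
  REPEAT 3 [
    -- iteration 1/3 --
    RT 213: heading 169 -> 316
    FD 1: (-20.296,-4.079) -> (-19.576,-4.773) [heading=316, draw]
    FD 17: (-19.576,-4.773) -> (-7.348,-16.583) [heading=316, draw]
    -- iteration 2/3 --
    RT 213: heading 316 -> 103
    FD 1: (-7.348,-16.583) -> (-7.573,-15.608) [heading=103, draw]
    FD 17: (-7.573,-15.608) -> (-11.397,0.956) [heading=103, draw]
    -- iteration 3/3 --
    RT 213: heading 103 -> 250
    FD 1: (-11.397,0.956) -> (-11.739,0.016) [heading=250, draw]
    FD 17: (-11.739,0.016) -> (-17.553,-15.958) [heading=250, draw]
  ]
]
PU: pen up
PU: pen up
FD 1: (-17.553,-15.958) -> (-17.895,-16.898) [heading=250, move]
LT 90: heading 250 -> 340
Final: pos=(-17.895,-16.898), heading=340, 13 segment(s) drawn

Segment lengths:
  seg 1: (5,0) -> (-8.991,0.489), length = 14
  seg 2: (-8.991,0.489) -> (-9.565,-0.331), length = 1
  seg 3: (-9.565,-0.331) -> (-19.316,-14.256), length = 17
  seg 4: (-19.316,-14.256) -> (-18.389,-13.882), length = 1
  seg 5: (-18.389,-13.882) -> (-2.627,-7.513), length = 17
  seg 6: (-2.627,-7.513) -> (-3.608,-7.322), length = 1
  seg 7: (-3.608,-7.322) -> (-20.296,-4.079), length = 17
  seg 8: (-20.296,-4.079) -> (-19.576,-4.773), length = 1
  seg 9: (-19.576,-4.773) -> (-7.348,-16.583), length = 17
  seg 10: (-7.348,-16.583) -> (-7.573,-15.608), length = 1
  seg 11: (-7.573,-15.608) -> (-11.397,0.956), length = 17
  seg 12: (-11.397,0.956) -> (-11.739,0.016), length = 1
  seg 13: (-11.739,0.016) -> (-17.553,-15.958), length = 17
Total = 122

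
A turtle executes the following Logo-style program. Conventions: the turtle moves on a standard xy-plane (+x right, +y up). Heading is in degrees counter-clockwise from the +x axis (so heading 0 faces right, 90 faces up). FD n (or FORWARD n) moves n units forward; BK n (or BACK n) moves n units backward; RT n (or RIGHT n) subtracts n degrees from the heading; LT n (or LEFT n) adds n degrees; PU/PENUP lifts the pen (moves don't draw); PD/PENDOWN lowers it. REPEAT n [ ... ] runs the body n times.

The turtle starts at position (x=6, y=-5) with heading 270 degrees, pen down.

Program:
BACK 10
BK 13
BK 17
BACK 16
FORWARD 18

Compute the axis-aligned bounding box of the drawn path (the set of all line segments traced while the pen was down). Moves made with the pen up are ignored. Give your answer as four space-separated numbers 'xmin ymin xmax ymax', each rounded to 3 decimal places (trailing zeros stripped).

Answer: 6 -5 6 51

Derivation:
Executing turtle program step by step:
Start: pos=(6,-5), heading=270, pen down
BK 10: (6,-5) -> (6,5) [heading=270, draw]
BK 13: (6,5) -> (6,18) [heading=270, draw]
BK 17: (6,18) -> (6,35) [heading=270, draw]
BK 16: (6,35) -> (6,51) [heading=270, draw]
FD 18: (6,51) -> (6,33) [heading=270, draw]
Final: pos=(6,33), heading=270, 5 segment(s) drawn

Segment endpoints: x in {6, 6, 6, 6, 6, 6}, y in {-5, 5, 18, 33, 35, 51}
xmin=6, ymin=-5, xmax=6, ymax=51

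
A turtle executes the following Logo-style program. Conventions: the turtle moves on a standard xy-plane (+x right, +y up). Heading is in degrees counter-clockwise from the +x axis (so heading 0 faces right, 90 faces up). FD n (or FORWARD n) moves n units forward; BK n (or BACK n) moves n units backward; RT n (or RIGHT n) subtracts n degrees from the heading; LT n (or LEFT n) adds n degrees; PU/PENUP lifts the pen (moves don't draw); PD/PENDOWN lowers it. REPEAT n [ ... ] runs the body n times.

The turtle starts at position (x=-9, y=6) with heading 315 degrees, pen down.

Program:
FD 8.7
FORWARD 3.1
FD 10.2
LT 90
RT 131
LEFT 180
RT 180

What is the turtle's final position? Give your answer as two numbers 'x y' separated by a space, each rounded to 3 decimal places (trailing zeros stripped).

Executing turtle program step by step:
Start: pos=(-9,6), heading=315, pen down
FD 8.7: (-9,6) -> (-2.848,-0.152) [heading=315, draw]
FD 3.1: (-2.848,-0.152) -> (-0.656,-2.344) [heading=315, draw]
FD 10.2: (-0.656,-2.344) -> (6.556,-9.556) [heading=315, draw]
LT 90: heading 315 -> 45
RT 131: heading 45 -> 274
LT 180: heading 274 -> 94
RT 180: heading 94 -> 274
Final: pos=(6.556,-9.556), heading=274, 3 segment(s) drawn

Answer: 6.556 -9.556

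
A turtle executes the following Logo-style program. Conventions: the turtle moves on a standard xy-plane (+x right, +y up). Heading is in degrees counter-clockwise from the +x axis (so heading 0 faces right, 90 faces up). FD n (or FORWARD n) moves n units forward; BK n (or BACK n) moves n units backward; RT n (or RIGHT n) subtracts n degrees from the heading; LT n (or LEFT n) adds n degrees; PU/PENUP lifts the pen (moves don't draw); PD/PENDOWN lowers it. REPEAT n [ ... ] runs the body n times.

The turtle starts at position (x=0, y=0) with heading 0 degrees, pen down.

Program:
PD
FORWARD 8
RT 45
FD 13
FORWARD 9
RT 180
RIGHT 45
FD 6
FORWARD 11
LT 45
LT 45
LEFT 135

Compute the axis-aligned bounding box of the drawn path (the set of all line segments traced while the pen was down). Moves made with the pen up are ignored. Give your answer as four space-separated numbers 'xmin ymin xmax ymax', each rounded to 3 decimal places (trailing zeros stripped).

Answer: 0 -15.556 23.556 1.444

Derivation:
Executing turtle program step by step:
Start: pos=(0,0), heading=0, pen down
PD: pen down
FD 8: (0,0) -> (8,0) [heading=0, draw]
RT 45: heading 0 -> 315
FD 13: (8,0) -> (17.192,-9.192) [heading=315, draw]
FD 9: (17.192,-9.192) -> (23.556,-15.556) [heading=315, draw]
RT 180: heading 315 -> 135
RT 45: heading 135 -> 90
FD 6: (23.556,-15.556) -> (23.556,-9.556) [heading=90, draw]
FD 11: (23.556,-9.556) -> (23.556,1.444) [heading=90, draw]
LT 45: heading 90 -> 135
LT 45: heading 135 -> 180
LT 135: heading 180 -> 315
Final: pos=(23.556,1.444), heading=315, 5 segment(s) drawn

Segment endpoints: x in {0, 8, 17.192, 23.556, 23.556}, y in {-15.556, -9.556, -9.192, 0, 1.444}
xmin=0, ymin=-15.556, xmax=23.556, ymax=1.444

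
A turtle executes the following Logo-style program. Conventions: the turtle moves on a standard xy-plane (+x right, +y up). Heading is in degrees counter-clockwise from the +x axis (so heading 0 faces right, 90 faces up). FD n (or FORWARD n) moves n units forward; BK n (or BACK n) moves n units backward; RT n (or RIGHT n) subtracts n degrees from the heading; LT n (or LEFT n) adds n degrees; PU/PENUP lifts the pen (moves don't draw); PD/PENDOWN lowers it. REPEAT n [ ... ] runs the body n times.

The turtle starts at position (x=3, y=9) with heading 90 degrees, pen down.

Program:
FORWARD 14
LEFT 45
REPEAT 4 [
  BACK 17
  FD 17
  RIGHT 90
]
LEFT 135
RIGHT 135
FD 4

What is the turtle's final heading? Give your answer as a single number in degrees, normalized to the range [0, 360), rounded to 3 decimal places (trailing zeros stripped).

Executing turtle program step by step:
Start: pos=(3,9), heading=90, pen down
FD 14: (3,9) -> (3,23) [heading=90, draw]
LT 45: heading 90 -> 135
REPEAT 4 [
  -- iteration 1/4 --
  BK 17: (3,23) -> (15.021,10.979) [heading=135, draw]
  FD 17: (15.021,10.979) -> (3,23) [heading=135, draw]
  RT 90: heading 135 -> 45
  -- iteration 2/4 --
  BK 17: (3,23) -> (-9.021,10.979) [heading=45, draw]
  FD 17: (-9.021,10.979) -> (3,23) [heading=45, draw]
  RT 90: heading 45 -> 315
  -- iteration 3/4 --
  BK 17: (3,23) -> (-9.021,35.021) [heading=315, draw]
  FD 17: (-9.021,35.021) -> (3,23) [heading=315, draw]
  RT 90: heading 315 -> 225
  -- iteration 4/4 --
  BK 17: (3,23) -> (15.021,35.021) [heading=225, draw]
  FD 17: (15.021,35.021) -> (3,23) [heading=225, draw]
  RT 90: heading 225 -> 135
]
LT 135: heading 135 -> 270
RT 135: heading 270 -> 135
FD 4: (3,23) -> (0.172,25.828) [heading=135, draw]
Final: pos=(0.172,25.828), heading=135, 10 segment(s) drawn

Answer: 135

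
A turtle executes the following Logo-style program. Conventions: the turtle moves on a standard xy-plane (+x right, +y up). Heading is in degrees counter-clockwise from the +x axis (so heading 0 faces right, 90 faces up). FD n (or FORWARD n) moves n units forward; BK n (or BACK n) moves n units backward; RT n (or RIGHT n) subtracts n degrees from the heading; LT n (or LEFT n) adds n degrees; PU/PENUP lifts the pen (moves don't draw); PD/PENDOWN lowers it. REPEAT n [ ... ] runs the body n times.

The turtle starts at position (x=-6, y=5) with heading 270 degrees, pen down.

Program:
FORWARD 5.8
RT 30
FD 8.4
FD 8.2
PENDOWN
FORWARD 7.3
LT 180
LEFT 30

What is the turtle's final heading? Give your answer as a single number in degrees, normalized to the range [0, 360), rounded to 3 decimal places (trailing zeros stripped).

Answer: 90

Derivation:
Executing turtle program step by step:
Start: pos=(-6,5), heading=270, pen down
FD 5.8: (-6,5) -> (-6,-0.8) [heading=270, draw]
RT 30: heading 270 -> 240
FD 8.4: (-6,-0.8) -> (-10.2,-8.075) [heading=240, draw]
FD 8.2: (-10.2,-8.075) -> (-14.3,-15.176) [heading=240, draw]
PD: pen down
FD 7.3: (-14.3,-15.176) -> (-17.95,-21.498) [heading=240, draw]
LT 180: heading 240 -> 60
LT 30: heading 60 -> 90
Final: pos=(-17.95,-21.498), heading=90, 4 segment(s) drawn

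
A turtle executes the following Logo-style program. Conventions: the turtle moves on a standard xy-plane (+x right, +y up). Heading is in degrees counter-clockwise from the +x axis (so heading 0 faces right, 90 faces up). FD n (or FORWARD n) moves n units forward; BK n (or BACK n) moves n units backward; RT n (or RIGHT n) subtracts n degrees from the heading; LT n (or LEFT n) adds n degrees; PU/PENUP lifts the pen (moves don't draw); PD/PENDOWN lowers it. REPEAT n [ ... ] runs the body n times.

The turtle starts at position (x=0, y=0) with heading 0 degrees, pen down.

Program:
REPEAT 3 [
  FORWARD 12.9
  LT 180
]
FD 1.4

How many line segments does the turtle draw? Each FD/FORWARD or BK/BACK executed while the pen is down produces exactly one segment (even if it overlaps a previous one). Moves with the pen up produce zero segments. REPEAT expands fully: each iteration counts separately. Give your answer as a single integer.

Answer: 4

Derivation:
Executing turtle program step by step:
Start: pos=(0,0), heading=0, pen down
REPEAT 3 [
  -- iteration 1/3 --
  FD 12.9: (0,0) -> (12.9,0) [heading=0, draw]
  LT 180: heading 0 -> 180
  -- iteration 2/3 --
  FD 12.9: (12.9,0) -> (0,0) [heading=180, draw]
  LT 180: heading 180 -> 0
  -- iteration 3/3 --
  FD 12.9: (0,0) -> (12.9,0) [heading=0, draw]
  LT 180: heading 0 -> 180
]
FD 1.4: (12.9,0) -> (11.5,0) [heading=180, draw]
Final: pos=(11.5,0), heading=180, 4 segment(s) drawn
Segments drawn: 4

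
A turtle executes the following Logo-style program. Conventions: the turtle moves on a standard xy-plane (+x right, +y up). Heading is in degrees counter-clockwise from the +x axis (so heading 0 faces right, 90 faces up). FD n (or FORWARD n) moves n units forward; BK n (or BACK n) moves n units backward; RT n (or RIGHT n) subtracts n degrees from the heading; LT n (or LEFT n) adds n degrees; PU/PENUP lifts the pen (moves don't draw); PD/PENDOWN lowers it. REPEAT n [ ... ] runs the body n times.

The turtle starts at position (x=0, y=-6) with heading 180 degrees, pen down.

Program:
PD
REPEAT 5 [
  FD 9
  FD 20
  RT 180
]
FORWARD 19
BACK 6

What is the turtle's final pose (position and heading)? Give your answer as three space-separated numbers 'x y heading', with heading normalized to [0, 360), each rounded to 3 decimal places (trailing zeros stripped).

Answer: -16 -6 0

Derivation:
Executing turtle program step by step:
Start: pos=(0,-6), heading=180, pen down
PD: pen down
REPEAT 5 [
  -- iteration 1/5 --
  FD 9: (0,-6) -> (-9,-6) [heading=180, draw]
  FD 20: (-9,-6) -> (-29,-6) [heading=180, draw]
  RT 180: heading 180 -> 0
  -- iteration 2/5 --
  FD 9: (-29,-6) -> (-20,-6) [heading=0, draw]
  FD 20: (-20,-6) -> (0,-6) [heading=0, draw]
  RT 180: heading 0 -> 180
  -- iteration 3/5 --
  FD 9: (0,-6) -> (-9,-6) [heading=180, draw]
  FD 20: (-9,-6) -> (-29,-6) [heading=180, draw]
  RT 180: heading 180 -> 0
  -- iteration 4/5 --
  FD 9: (-29,-6) -> (-20,-6) [heading=0, draw]
  FD 20: (-20,-6) -> (0,-6) [heading=0, draw]
  RT 180: heading 0 -> 180
  -- iteration 5/5 --
  FD 9: (0,-6) -> (-9,-6) [heading=180, draw]
  FD 20: (-9,-6) -> (-29,-6) [heading=180, draw]
  RT 180: heading 180 -> 0
]
FD 19: (-29,-6) -> (-10,-6) [heading=0, draw]
BK 6: (-10,-6) -> (-16,-6) [heading=0, draw]
Final: pos=(-16,-6), heading=0, 12 segment(s) drawn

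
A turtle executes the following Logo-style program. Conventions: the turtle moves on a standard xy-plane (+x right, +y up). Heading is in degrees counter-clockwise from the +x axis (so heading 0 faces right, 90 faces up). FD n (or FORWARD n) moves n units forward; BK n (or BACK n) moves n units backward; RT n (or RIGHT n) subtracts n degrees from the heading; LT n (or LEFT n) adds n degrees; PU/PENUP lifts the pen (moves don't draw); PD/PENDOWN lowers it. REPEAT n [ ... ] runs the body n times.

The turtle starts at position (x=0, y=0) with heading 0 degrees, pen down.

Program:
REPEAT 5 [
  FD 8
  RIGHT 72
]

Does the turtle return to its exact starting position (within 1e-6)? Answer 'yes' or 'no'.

Answer: yes

Derivation:
Executing turtle program step by step:
Start: pos=(0,0), heading=0, pen down
REPEAT 5 [
  -- iteration 1/5 --
  FD 8: (0,0) -> (8,0) [heading=0, draw]
  RT 72: heading 0 -> 288
  -- iteration 2/5 --
  FD 8: (8,0) -> (10.472,-7.608) [heading=288, draw]
  RT 72: heading 288 -> 216
  -- iteration 3/5 --
  FD 8: (10.472,-7.608) -> (4,-12.311) [heading=216, draw]
  RT 72: heading 216 -> 144
  -- iteration 4/5 --
  FD 8: (4,-12.311) -> (-2.472,-7.608) [heading=144, draw]
  RT 72: heading 144 -> 72
  -- iteration 5/5 --
  FD 8: (-2.472,-7.608) -> (0,0) [heading=72, draw]
  RT 72: heading 72 -> 0
]
Final: pos=(0,0), heading=0, 5 segment(s) drawn

Start position: (0, 0)
Final position: (0, 0)
Distance = 0; < 1e-6 -> CLOSED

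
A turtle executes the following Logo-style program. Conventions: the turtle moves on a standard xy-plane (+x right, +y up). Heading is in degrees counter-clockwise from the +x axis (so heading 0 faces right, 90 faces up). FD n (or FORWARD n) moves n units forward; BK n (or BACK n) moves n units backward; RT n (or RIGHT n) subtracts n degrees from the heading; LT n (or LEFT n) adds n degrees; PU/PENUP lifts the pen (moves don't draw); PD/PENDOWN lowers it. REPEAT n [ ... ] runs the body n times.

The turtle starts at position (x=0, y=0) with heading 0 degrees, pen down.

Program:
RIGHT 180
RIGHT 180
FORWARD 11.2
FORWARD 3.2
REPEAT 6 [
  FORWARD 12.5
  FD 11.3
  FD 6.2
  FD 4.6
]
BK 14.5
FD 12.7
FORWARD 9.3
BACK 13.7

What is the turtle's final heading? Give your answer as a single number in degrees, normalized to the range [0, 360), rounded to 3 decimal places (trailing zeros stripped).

Executing turtle program step by step:
Start: pos=(0,0), heading=0, pen down
RT 180: heading 0 -> 180
RT 180: heading 180 -> 0
FD 11.2: (0,0) -> (11.2,0) [heading=0, draw]
FD 3.2: (11.2,0) -> (14.4,0) [heading=0, draw]
REPEAT 6 [
  -- iteration 1/6 --
  FD 12.5: (14.4,0) -> (26.9,0) [heading=0, draw]
  FD 11.3: (26.9,0) -> (38.2,0) [heading=0, draw]
  FD 6.2: (38.2,0) -> (44.4,0) [heading=0, draw]
  FD 4.6: (44.4,0) -> (49,0) [heading=0, draw]
  -- iteration 2/6 --
  FD 12.5: (49,0) -> (61.5,0) [heading=0, draw]
  FD 11.3: (61.5,0) -> (72.8,0) [heading=0, draw]
  FD 6.2: (72.8,0) -> (79,0) [heading=0, draw]
  FD 4.6: (79,0) -> (83.6,0) [heading=0, draw]
  -- iteration 3/6 --
  FD 12.5: (83.6,0) -> (96.1,0) [heading=0, draw]
  FD 11.3: (96.1,0) -> (107.4,0) [heading=0, draw]
  FD 6.2: (107.4,0) -> (113.6,0) [heading=0, draw]
  FD 4.6: (113.6,0) -> (118.2,0) [heading=0, draw]
  -- iteration 4/6 --
  FD 12.5: (118.2,0) -> (130.7,0) [heading=0, draw]
  FD 11.3: (130.7,0) -> (142,0) [heading=0, draw]
  FD 6.2: (142,0) -> (148.2,0) [heading=0, draw]
  FD 4.6: (148.2,0) -> (152.8,0) [heading=0, draw]
  -- iteration 5/6 --
  FD 12.5: (152.8,0) -> (165.3,0) [heading=0, draw]
  FD 11.3: (165.3,0) -> (176.6,0) [heading=0, draw]
  FD 6.2: (176.6,0) -> (182.8,0) [heading=0, draw]
  FD 4.6: (182.8,0) -> (187.4,0) [heading=0, draw]
  -- iteration 6/6 --
  FD 12.5: (187.4,0) -> (199.9,0) [heading=0, draw]
  FD 11.3: (199.9,0) -> (211.2,0) [heading=0, draw]
  FD 6.2: (211.2,0) -> (217.4,0) [heading=0, draw]
  FD 4.6: (217.4,0) -> (222,0) [heading=0, draw]
]
BK 14.5: (222,0) -> (207.5,0) [heading=0, draw]
FD 12.7: (207.5,0) -> (220.2,0) [heading=0, draw]
FD 9.3: (220.2,0) -> (229.5,0) [heading=0, draw]
BK 13.7: (229.5,0) -> (215.8,0) [heading=0, draw]
Final: pos=(215.8,0), heading=0, 30 segment(s) drawn

Answer: 0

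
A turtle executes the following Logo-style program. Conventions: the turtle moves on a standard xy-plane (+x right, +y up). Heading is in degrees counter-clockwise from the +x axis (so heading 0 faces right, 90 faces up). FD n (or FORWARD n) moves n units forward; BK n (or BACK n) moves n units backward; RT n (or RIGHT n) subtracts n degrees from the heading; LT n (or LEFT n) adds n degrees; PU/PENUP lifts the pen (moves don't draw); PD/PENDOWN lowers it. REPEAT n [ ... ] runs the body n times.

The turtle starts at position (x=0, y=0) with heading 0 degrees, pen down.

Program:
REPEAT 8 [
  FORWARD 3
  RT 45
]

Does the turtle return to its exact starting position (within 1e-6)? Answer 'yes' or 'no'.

Answer: yes

Derivation:
Executing turtle program step by step:
Start: pos=(0,0), heading=0, pen down
REPEAT 8 [
  -- iteration 1/8 --
  FD 3: (0,0) -> (3,0) [heading=0, draw]
  RT 45: heading 0 -> 315
  -- iteration 2/8 --
  FD 3: (3,0) -> (5.121,-2.121) [heading=315, draw]
  RT 45: heading 315 -> 270
  -- iteration 3/8 --
  FD 3: (5.121,-2.121) -> (5.121,-5.121) [heading=270, draw]
  RT 45: heading 270 -> 225
  -- iteration 4/8 --
  FD 3: (5.121,-5.121) -> (3,-7.243) [heading=225, draw]
  RT 45: heading 225 -> 180
  -- iteration 5/8 --
  FD 3: (3,-7.243) -> (0,-7.243) [heading=180, draw]
  RT 45: heading 180 -> 135
  -- iteration 6/8 --
  FD 3: (0,-7.243) -> (-2.121,-5.121) [heading=135, draw]
  RT 45: heading 135 -> 90
  -- iteration 7/8 --
  FD 3: (-2.121,-5.121) -> (-2.121,-2.121) [heading=90, draw]
  RT 45: heading 90 -> 45
  -- iteration 8/8 --
  FD 3: (-2.121,-2.121) -> (0,0) [heading=45, draw]
  RT 45: heading 45 -> 0
]
Final: pos=(0,0), heading=0, 8 segment(s) drawn

Start position: (0, 0)
Final position: (0, 0)
Distance = 0; < 1e-6 -> CLOSED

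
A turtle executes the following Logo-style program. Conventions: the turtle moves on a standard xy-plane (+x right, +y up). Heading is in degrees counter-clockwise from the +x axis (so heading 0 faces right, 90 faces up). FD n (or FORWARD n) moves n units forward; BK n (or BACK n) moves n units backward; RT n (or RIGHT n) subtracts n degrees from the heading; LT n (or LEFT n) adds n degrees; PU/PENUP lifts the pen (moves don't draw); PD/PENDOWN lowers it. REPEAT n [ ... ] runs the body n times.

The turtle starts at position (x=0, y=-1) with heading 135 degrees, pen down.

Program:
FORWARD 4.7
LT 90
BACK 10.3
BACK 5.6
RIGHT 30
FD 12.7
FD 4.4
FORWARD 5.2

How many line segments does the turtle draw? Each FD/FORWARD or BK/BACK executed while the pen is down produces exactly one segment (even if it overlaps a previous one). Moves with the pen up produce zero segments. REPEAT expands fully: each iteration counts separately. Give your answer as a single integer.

Answer: 6

Derivation:
Executing turtle program step by step:
Start: pos=(0,-1), heading=135, pen down
FD 4.7: (0,-1) -> (-3.323,2.323) [heading=135, draw]
LT 90: heading 135 -> 225
BK 10.3: (-3.323,2.323) -> (3.96,9.607) [heading=225, draw]
BK 5.6: (3.96,9.607) -> (7.92,13.566) [heading=225, draw]
RT 30: heading 225 -> 195
FD 12.7: (7.92,13.566) -> (-4.348,10.279) [heading=195, draw]
FD 4.4: (-4.348,10.279) -> (-8.598,9.141) [heading=195, draw]
FD 5.2: (-8.598,9.141) -> (-13.621,7.795) [heading=195, draw]
Final: pos=(-13.621,7.795), heading=195, 6 segment(s) drawn
Segments drawn: 6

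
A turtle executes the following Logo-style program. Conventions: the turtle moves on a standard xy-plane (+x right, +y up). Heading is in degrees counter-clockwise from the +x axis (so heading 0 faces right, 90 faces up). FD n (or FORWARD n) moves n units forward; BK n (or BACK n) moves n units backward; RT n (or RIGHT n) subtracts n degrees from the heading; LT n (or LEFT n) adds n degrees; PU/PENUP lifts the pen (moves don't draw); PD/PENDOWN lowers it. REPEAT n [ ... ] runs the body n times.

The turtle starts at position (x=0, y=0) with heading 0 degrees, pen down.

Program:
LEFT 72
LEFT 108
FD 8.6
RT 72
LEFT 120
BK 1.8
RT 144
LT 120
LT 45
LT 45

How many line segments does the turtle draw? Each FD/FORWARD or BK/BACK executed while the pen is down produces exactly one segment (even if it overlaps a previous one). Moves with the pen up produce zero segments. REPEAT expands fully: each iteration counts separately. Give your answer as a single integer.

Executing turtle program step by step:
Start: pos=(0,0), heading=0, pen down
LT 72: heading 0 -> 72
LT 108: heading 72 -> 180
FD 8.6: (0,0) -> (-8.6,0) [heading=180, draw]
RT 72: heading 180 -> 108
LT 120: heading 108 -> 228
BK 1.8: (-8.6,0) -> (-7.396,1.338) [heading=228, draw]
RT 144: heading 228 -> 84
LT 120: heading 84 -> 204
LT 45: heading 204 -> 249
LT 45: heading 249 -> 294
Final: pos=(-7.396,1.338), heading=294, 2 segment(s) drawn
Segments drawn: 2

Answer: 2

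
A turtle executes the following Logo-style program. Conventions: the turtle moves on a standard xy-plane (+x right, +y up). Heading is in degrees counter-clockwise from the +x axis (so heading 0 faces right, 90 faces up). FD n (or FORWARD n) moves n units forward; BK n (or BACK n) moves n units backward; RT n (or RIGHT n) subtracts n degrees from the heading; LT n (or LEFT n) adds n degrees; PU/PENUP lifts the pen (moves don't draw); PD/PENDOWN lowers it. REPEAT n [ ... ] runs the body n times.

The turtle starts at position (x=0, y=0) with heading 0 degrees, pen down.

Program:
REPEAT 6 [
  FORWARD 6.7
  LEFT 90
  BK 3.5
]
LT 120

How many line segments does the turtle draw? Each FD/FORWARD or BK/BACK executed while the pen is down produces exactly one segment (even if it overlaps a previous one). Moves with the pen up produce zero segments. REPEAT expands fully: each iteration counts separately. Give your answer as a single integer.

Executing turtle program step by step:
Start: pos=(0,0), heading=0, pen down
REPEAT 6 [
  -- iteration 1/6 --
  FD 6.7: (0,0) -> (6.7,0) [heading=0, draw]
  LT 90: heading 0 -> 90
  BK 3.5: (6.7,0) -> (6.7,-3.5) [heading=90, draw]
  -- iteration 2/6 --
  FD 6.7: (6.7,-3.5) -> (6.7,3.2) [heading=90, draw]
  LT 90: heading 90 -> 180
  BK 3.5: (6.7,3.2) -> (10.2,3.2) [heading=180, draw]
  -- iteration 3/6 --
  FD 6.7: (10.2,3.2) -> (3.5,3.2) [heading=180, draw]
  LT 90: heading 180 -> 270
  BK 3.5: (3.5,3.2) -> (3.5,6.7) [heading=270, draw]
  -- iteration 4/6 --
  FD 6.7: (3.5,6.7) -> (3.5,0) [heading=270, draw]
  LT 90: heading 270 -> 0
  BK 3.5: (3.5,0) -> (0,0) [heading=0, draw]
  -- iteration 5/6 --
  FD 6.7: (0,0) -> (6.7,0) [heading=0, draw]
  LT 90: heading 0 -> 90
  BK 3.5: (6.7,0) -> (6.7,-3.5) [heading=90, draw]
  -- iteration 6/6 --
  FD 6.7: (6.7,-3.5) -> (6.7,3.2) [heading=90, draw]
  LT 90: heading 90 -> 180
  BK 3.5: (6.7,3.2) -> (10.2,3.2) [heading=180, draw]
]
LT 120: heading 180 -> 300
Final: pos=(10.2,3.2), heading=300, 12 segment(s) drawn
Segments drawn: 12

Answer: 12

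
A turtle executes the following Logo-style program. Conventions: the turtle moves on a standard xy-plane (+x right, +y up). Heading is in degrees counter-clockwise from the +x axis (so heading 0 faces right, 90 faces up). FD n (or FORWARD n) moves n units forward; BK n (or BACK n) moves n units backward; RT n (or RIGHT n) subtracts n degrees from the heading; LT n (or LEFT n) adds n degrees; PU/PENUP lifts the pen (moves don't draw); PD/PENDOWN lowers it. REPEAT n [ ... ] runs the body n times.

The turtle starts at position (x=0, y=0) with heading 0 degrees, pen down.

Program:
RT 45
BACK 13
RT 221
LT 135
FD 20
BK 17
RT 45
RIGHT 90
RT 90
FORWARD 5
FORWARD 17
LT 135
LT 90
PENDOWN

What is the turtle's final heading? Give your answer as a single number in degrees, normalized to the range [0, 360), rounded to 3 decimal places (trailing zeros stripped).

Executing turtle program step by step:
Start: pos=(0,0), heading=0, pen down
RT 45: heading 0 -> 315
BK 13: (0,0) -> (-9.192,9.192) [heading=315, draw]
RT 221: heading 315 -> 94
LT 135: heading 94 -> 229
FD 20: (-9.192,9.192) -> (-22.314,-5.902) [heading=229, draw]
BK 17: (-22.314,-5.902) -> (-11.161,6.928) [heading=229, draw]
RT 45: heading 229 -> 184
RT 90: heading 184 -> 94
RT 90: heading 94 -> 4
FD 5: (-11.161,6.928) -> (-6.173,7.277) [heading=4, draw]
FD 17: (-6.173,7.277) -> (10.786,8.463) [heading=4, draw]
LT 135: heading 4 -> 139
LT 90: heading 139 -> 229
PD: pen down
Final: pos=(10.786,8.463), heading=229, 5 segment(s) drawn

Answer: 229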